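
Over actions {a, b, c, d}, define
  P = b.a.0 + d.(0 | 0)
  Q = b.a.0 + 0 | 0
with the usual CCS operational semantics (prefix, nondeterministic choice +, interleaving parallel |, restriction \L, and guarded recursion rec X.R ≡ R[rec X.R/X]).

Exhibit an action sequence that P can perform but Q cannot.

Reachable graph of P (4 states):
  s0 = b.a.0 + d.(0 | 0) → ··b··> s1, ··d··> s2
  s1 = a.0 → ··a··> s3
  s2 = 0 | 0 → stopped
  s3 = 0 → stopped
Reachable graph of Q (3 states):
  t0 = b.a.0 + 0 | 0 → ··b··> t1
  t1 = a.0 → ··a··> t2
  t2 = 0 → stopped
Run σ = ⟨d⟩ on P: start {s0}
  step 1 (d): {s2}
  P completes σ.
Run σ = ⟨d⟩ on Q: start {t0}
  step 1 (d): ∅ (Q stuck)

d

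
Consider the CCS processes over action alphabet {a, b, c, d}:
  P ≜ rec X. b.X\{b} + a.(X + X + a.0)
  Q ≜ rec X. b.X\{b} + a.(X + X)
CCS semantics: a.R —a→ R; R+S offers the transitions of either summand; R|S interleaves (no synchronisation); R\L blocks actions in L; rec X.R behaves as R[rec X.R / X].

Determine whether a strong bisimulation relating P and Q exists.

Reachable graph of P (6 states):
  m0 = rec X. b.X\{b} + a.(X + X + a.0) has moves =a=> m1, =b=> m2
  m1 = (rec X. b.X\{b} + a.(X + X + a.0)) + (rec X. b.X\{b} + a.(X + X + a.0)) + a.0 has moves =a=> m1, =a=> m3, =b=> m2
  m2 = (rec X. b.X\{b} + a.(X + X + a.0))\{b} has moves =a=> m4
  m3 = 0 has moves ∅
  m4 = ((rec X. b.X\{b} + a.(X + X + a.0)) + (rec X. b.X\{b} + a.(X + X + a.0)) + a.0)\{b} has moves =a=> m4, =a=> m5
  m5 = 0\{b} has moves ∅
Reachable graph of Q (4 states):
  n0 = rec X. b.X\{b} + a.(X + X) has moves =a=> n1, =b=> n2
  n1 = (rec X. b.X\{b} + a.(X + X)) + (rec X. b.X\{b} + a.(X + X)) has moves =a=> n1, =b=> n2
  n2 = (rec X. b.X\{b} + a.(X + X))\{b} has moves =a=> n3
  n3 = ((rec X. b.X\{b} + a.(X + X)) + (rec X. b.X\{b} + a.(X + X)))\{b} has moves =a=> n3
Partition-refinement fixed point:
  B0 = {m0}
  B1 = {m1}
  B2 = {m3, m5}
  B3 = {m2}
  B4 = {m4}
  B5 = {n0, n1}
  B6 = {n2, n3}
m0 ∈ B0, n0 ∈ B5 → different blocks

P ≁ Q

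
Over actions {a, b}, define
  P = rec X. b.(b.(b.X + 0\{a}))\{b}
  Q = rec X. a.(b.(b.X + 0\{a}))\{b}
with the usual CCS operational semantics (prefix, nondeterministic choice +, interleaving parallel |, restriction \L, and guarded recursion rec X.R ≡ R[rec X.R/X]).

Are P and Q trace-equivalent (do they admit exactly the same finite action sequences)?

NO — witness ⟨b⟩

P's transition system — 2 states:
  m0 = rec X. b.(b.(b.X + 0\{a}))\{b} :: -b-> m1
  m1 = (b.(b.(rec X. b.(b.(b.X + 0\{a}))\{b}) + 0\{a}))\{b} :: stopped
Q's transition system — 2 states:
  n0 = rec X. a.(b.(b.X + 0\{a}))\{b} :: -a-> n1
  n1 = (b.(b.(rec X. a.(b.(b.X + 0\{a}))\{b}) + 0\{a}))\{b} :: stopped
Executing b from P (initial set {m0}):
  [1] b ⇒ {m1}
  ✓ P
Executing b from Q (initial set {n0}):
  [1] b ⇒ no successor for Q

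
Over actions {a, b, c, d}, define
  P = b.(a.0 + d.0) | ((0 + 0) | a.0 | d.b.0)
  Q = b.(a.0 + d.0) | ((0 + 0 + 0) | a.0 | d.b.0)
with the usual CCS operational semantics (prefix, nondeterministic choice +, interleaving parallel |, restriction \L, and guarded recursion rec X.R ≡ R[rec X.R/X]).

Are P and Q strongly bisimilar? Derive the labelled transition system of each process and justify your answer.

LTS(P): 18 reachable states
  u0 = b.(a.0 + d.0) | ((0 + 0) | a.0 | d.b.0) | --a--▸ u1, --b--▸ u2, --d--▸ u3
  u1 = b.(a.0 + d.0) | ((0 + 0) | 0 | d.b.0) | --b--▸ u4, --d--▸ u5
  u2 = (a.0 + d.0) | ((0 + 0) | a.0 | d.b.0) | --a--▸ u4, --a--▸ u6, --d--▸ u6, --d--▸ u7
  u3 = b.(a.0 + d.0) | ((0 + 0) | a.0 | b.0) | --a--▸ u5, --b--▸ u7, --b--▸ u8
  u4 = (a.0 + d.0) | ((0 + 0) | 0 | d.b.0) | --a--▸ u9, --d--▸ u10, --d--▸ u9
  u5 = b.(a.0 + d.0) | ((0 + 0) | 0 | b.0) | --b--▸ u10, --b--▸ u11
  u6 = 0 | ((0 + 0) | a.0 | d.b.0) | --a--▸ u9, --d--▸ u12
  u7 = (a.0 + d.0) | ((0 + 0) | a.0 | b.0) | --a--▸ u10, --a--▸ u12, --b--▸ u13, --d--▸ u12
  u8 = b.(a.0 + d.0) | ((0 + 0) | a.0 | 0) | --a--▸ u11, --b--▸ u13
  u9 = 0 | ((0 + 0) | 0 | d.b.0) | --d--▸ u14
  u10 = (a.0 + d.0) | ((0 + 0) | 0 | b.0) | --a--▸ u14, --b--▸ u15, --d--▸ u14
  u11 = b.(a.0 + d.0) | ((0 + 0) | 0 | 0) | --b--▸ u15
  u12 = 0 | ((0 + 0) | a.0 | b.0) | --a--▸ u14, --b--▸ u16
  u13 = (a.0 + d.0) | ((0 + 0) | a.0 | 0) | --a--▸ u15, --a--▸ u16, --d--▸ u16
  u14 = 0 | ((0 + 0) | 0 | b.0) | --b--▸ u17
  u15 = (a.0 + d.0) | ((0 + 0) | 0 | 0) | --a--▸ u17, --d--▸ u17
  u16 = 0 | ((0 + 0) | a.0 | 0) | --a--▸ u17
  u17 = 0 | ((0 + 0) | 0 | 0) | (no moves)
LTS(Q): 18 reachable states
  v0 = b.(a.0 + d.0) | ((0 + 0 + 0) | a.0 | d.b.0) | --a--▸ v1, --b--▸ v2, --d--▸ v3
  v1 = b.(a.0 + d.0) | ((0 + 0 + 0) | 0 | d.b.0) | --b--▸ v4, --d--▸ v5
  v2 = (a.0 + d.0) | ((0 + 0 + 0) | a.0 | d.b.0) | --a--▸ v4, --a--▸ v6, --d--▸ v6, --d--▸ v7
  v3 = b.(a.0 + d.0) | ((0 + 0 + 0) | a.0 | b.0) | --a--▸ v5, --b--▸ v7, --b--▸ v8
  v4 = (a.0 + d.0) | ((0 + 0 + 0) | 0 | d.b.0) | --a--▸ v9, --d--▸ v10, --d--▸ v9
  v5 = b.(a.0 + d.0) | ((0 + 0 + 0) | 0 | b.0) | --b--▸ v10, --b--▸ v11
  v6 = 0 | ((0 + 0 + 0) | a.0 | d.b.0) | --a--▸ v9, --d--▸ v12
  v7 = (a.0 + d.0) | ((0 + 0 + 0) | a.0 | b.0) | --a--▸ v10, --a--▸ v12, --b--▸ v13, --d--▸ v12
  v8 = b.(a.0 + d.0) | ((0 + 0 + 0) | a.0 | 0) | --a--▸ v11, --b--▸ v13
  v9 = 0 | ((0 + 0 + 0) | 0 | d.b.0) | --d--▸ v14
  v10 = (a.0 + d.0) | ((0 + 0 + 0) | 0 | b.0) | --a--▸ v14, --b--▸ v15, --d--▸ v14
  v11 = b.(a.0 + d.0) | ((0 + 0 + 0) | 0 | 0) | --b--▸ v15
  v12 = 0 | ((0 + 0 + 0) | a.0 | b.0) | --a--▸ v14, --b--▸ v16
  v13 = (a.0 + d.0) | ((0 + 0 + 0) | a.0 | 0) | --a--▸ v15, --a--▸ v16, --d--▸ v16
  v14 = 0 | ((0 + 0 + 0) | 0 | b.0) | --b--▸ v17
  v15 = (a.0 + d.0) | ((0 + 0 + 0) | 0 | 0) | --a--▸ v17, --d--▸ v17
  v16 = 0 | ((0 + 0 + 0) | a.0 | 0) | --a--▸ v17
  v17 = 0 | ((0 + 0 + 0) | 0 | 0) | (no moves)
Partition-refinement fixed point:
  B0 = {u0, v0}
  B1 = {u1, v1}
  B2 = {u4, v4}
  B3 = {u9, v9}
  B4 = {u14, v14}
  B5 = {u17, v17}
  B6 = {u10, v10}
  B7 = {u15, v15}
  B8 = {u5, v5}
  B9 = {u11, v11}
  B10 = {u3, v3}
  B11 = {u7, v7}
  B12 = {u12, v12}
  B13 = {u16, v16}
  B14 = {u13, v13}
  B15 = {u8, v8}
  B16 = {u2, v2}
  B17 = {u6, v6}
u0 ∈ B0, v0 ∈ B0 → same block

P ~ Q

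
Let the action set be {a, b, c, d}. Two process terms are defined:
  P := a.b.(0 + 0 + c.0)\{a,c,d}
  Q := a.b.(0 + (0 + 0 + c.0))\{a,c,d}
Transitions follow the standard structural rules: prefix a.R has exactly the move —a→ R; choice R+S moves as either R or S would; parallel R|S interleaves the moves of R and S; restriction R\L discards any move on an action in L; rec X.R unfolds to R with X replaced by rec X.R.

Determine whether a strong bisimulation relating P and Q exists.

LTS(P): 3 reachable states
  p0 = a.b.(0 + 0 + c.0)\{a,c,d} ⊢ --a--▸ p1
  p1 = b.(0 + 0 + c.0)\{a,c,d} ⊢ --b--▸ p2
  p2 = (0 + 0 + c.0)\{a,c,d} ⊢ stopped
LTS(Q): 3 reachable states
  q0 = a.b.(0 + (0 + 0 + c.0))\{a,c,d} ⊢ --a--▸ q1
  q1 = b.(0 + (0 + 0 + c.0))\{a,c,d} ⊢ --b--▸ q2
  q2 = (0 + (0 + 0 + c.0))\{a,c,d} ⊢ stopped
Bisimilarity quotient blocks:
  B0 = {p0, q0}
  B1 = {p1, q1}
  B2 = {p2, q2}
p0 ∈ B0, q0 ∈ B0 → same block

P ~ Q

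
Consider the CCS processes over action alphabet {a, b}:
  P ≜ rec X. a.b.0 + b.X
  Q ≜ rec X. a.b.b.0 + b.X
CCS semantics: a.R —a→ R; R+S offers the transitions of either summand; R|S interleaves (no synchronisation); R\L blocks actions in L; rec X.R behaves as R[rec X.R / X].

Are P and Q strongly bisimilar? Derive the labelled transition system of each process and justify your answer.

LTS(P): 3 reachable states
  m0 = rec X. a.b.0 + b.X ⊢ —a→ m1, —b→ m0
  m1 = b.0 ⊢ —b→ m2
  m2 = 0 ⊢ deadlocked
LTS(Q): 4 reachable states
  n0 = rec X. a.b.b.0 + b.X ⊢ —a→ n1, —b→ n0
  n1 = b.b.0 ⊢ —b→ n2
  n2 = b.0 ⊢ —b→ n3
  n3 = 0 ⊢ deadlocked
Bisimilarity quotient blocks:
  B0 = {m0}
  B1 = {m1, n2}
  B2 = {m2, n3}
  B3 = {n0}
  B4 = {n1}
m0 ∈ B0, n0 ∈ B3 → different blocks

P ≁ Q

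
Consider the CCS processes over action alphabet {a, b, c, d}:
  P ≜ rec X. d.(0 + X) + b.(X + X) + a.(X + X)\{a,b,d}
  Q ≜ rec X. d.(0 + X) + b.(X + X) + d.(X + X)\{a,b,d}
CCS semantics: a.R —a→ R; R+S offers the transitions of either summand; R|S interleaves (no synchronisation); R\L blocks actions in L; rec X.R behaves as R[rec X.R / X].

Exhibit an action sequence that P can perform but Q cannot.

LTS(P): 4 reachable states
  p0 = rec X. d.(0 + X) + b.(X + X) + a.(X + X)\{a,b,d} → -a-> p1, -b-> p2, -d-> p3
  p1 = ((rec X. d.(0 + X) + b.(X + X) + a.(X + X)\{a,b,d}) + (rec X. d.(0 + X) + b.(X + X) + a.(X + X)\{a,b,d}))\{a,b,d} → ·
  p2 = (rec X. d.(0 + X) + b.(X + X) + a.(X + X)\{a,b,d}) + (rec X. d.(0 + X) + b.(X + X) + a.(X + X)\{a,b,d}) → -a-> p1, -b-> p2, -d-> p3
  p3 = 0 + (rec X. d.(0 + X) + b.(X + X) + a.(X + X)\{a,b,d}) → -a-> p1, -b-> p2, -d-> p3
LTS(Q): 4 reachable states
  q0 = rec X. d.(0 + X) + b.(X + X) + d.(X + X)\{a,b,d} → -b-> q1, -d-> q2, -d-> q3
  q1 = (rec X. d.(0 + X) + b.(X + X) + d.(X + X)\{a,b,d}) + (rec X. d.(0 + X) + b.(X + X) + d.(X + X)\{a,b,d}) → -b-> q1, -d-> q2, -d-> q3
  q2 = ((rec X. d.(0 + X) + b.(X + X) + d.(X + X)\{a,b,d}) + (rec X. d.(0 + X) + b.(X + X) + d.(X + X)\{a,b,d}))\{a,b,d} → ·
  q3 = 0 + (rec X. d.(0 + X) + b.(X + X) + d.(X + X)\{a,b,d}) → -b-> q1, -d-> q2, -d-> q3
Executing a from P (initial set {p0}):
  [1] a ⇒ {p1}
  P completes σ.
Executing a from Q (initial set {q0}):
  [1] a ⇒ ∅ (Q stuck)

a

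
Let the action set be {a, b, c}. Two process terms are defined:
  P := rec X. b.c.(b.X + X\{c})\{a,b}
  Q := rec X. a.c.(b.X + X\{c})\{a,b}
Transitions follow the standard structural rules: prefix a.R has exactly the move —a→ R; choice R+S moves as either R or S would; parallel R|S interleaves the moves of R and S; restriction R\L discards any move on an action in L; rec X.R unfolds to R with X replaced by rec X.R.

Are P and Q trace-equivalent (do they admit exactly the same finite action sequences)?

LTS(P): 3 reachable states
  p0 = rec X. b.c.(b.X + X\{c})\{a,b} :: =b=> p1
  p1 = c.(b.(rec X. b.c.(b.X + X\{c})\{a,b}) + (rec X. b.c.(b.X + X\{c})\{a,b})\{c})\{a,b} :: =c=> p2
  p2 = (b.(rec X. b.c.(b.X + X\{c})\{a,b}) + (rec X. b.c.(b.X + X\{c})\{a,b})\{c})\{a,b} :: (no moves)
LTS(Q): 3 reachable states
  q0 = rec X. a.c.(b.X + X\{c})\{a,b} :: =a=> q1
  q1 = c.(b.(rec X. a.c.(b.X + X\{c})\{a,b}) + (rec X. a.c.(b.X + X\{c})\{a,b})\{c})\{a,b} :: =c=> q2
  q2 = (b.(rec X. a.c.(b.X + X\{c})\{a,b}) + (rec X. a.c.(b.X + X\{c})\{a,b})\{c})\{a,b} :: (no moves)
Trace ⟨b⟩ through P, begin at {p0}:
  step 1 (b): {p1}
  ✓ P
Trace ⟨b⟩ through Q, begin at {q0}:
  step 1 (b): ∅  — Q cannot continue

trace-distinct — witness ⟨b⟩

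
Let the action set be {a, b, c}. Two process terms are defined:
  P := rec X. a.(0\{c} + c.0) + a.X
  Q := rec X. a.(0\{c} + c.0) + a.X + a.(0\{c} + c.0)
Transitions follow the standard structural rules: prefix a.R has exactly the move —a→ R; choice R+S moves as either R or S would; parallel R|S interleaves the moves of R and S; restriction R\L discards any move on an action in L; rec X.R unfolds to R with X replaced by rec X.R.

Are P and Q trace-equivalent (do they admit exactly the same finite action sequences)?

P's transition system — 3 states:
  m0 = rec X. a.(0\{c} + c.0) + a.X | =a=> m0, =a=> m1
  m1 = 0\{c} + c.0 | =c=> m2
  m2 = 0 | stopped
Q's transition system — 3 states:
  n0 = rec X. a.(0\{c} + c.0) + a.X + a.(0\{c} + c.0) | =a=> n0, =a=> n1
  n1 = 0\{c} + c.0 | =c=> n2
  n2 = 0 | stopped
Coarsest stable partition (strong bisimilarity classes):
  B0 = {m0, n0}
  B1 = {m1, n1}
  B2 = {m2, n2}
m0 ∈ B0, n0 ∈ B0 → same block
Bisimilar ⇒ trace-equivalent.

traces(P) = traces(Q)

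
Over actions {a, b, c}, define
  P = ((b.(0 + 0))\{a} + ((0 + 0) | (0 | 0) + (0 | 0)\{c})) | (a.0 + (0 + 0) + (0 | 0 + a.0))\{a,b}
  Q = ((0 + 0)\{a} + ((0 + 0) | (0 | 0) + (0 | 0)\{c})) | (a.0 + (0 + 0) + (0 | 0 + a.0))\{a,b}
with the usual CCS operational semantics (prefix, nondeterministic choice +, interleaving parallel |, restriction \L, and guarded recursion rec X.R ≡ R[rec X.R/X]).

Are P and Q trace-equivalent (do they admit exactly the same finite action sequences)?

P's transition system — 2 states:
  p0 = ((b.(0 + 0))\{a} + ((0 + 0) | (0 | 0) + (0 | 0)\{c})) | (a.0 + (0 + 0) + (0 | 0 + a.0))\{a,b} ⊢ -b-> p1
  p1 = (0 + 0)\{a} | (a.0 + (0 + 0) + (0 | 0 + a.0))\{a,b} ⊢ ·
Q's transition system — 1 states:
  q0 = ((0 + 0)\{a} + ((0 + 0) | (0 | 0) + (0 | 0)\{c})) | (a.0 + (0 + 0) + (0 | 0 + a.0))\{a,b} ⊢ ·
Run σ = ⟨b⟩ on P: start {p0}
  after b @ step 1: {p1}
  — P admits the full trace.
Run σ = ⟨b⟩ on Q: start {q0}
  after b @ step 1: ∅  — Q cannot continue

NO — witness ⟨b⟩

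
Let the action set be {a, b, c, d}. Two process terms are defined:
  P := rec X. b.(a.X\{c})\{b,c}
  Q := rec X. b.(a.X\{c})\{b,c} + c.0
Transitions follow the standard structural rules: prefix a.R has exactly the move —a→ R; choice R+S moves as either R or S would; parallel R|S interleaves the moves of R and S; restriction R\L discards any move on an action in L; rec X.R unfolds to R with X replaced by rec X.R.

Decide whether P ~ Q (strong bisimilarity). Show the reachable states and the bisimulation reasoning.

LTS(P): 3 reachable states
  u0 = rec X. b.(a.X\{c})\{b,c} ⊢ --b--▸ u1
  u1 = (a.(rec X. b.(a.X\{c})\{b,c})\{c})\{b,c} ⊢ --a--▸ u2
  u2 = (rec X. b.(a.X\{c})\{b,c})\{c}\{b,c} ⊢ stopped
LTS(Q): 4 reachable states
  v0 = rec X. b.(a.X\{c})\{b,c} + c.0 ⊢ --b--▸ v1, --c--▸ v2
  v1 = (a.(rec X. b.(a.X\{c})\{b,c} + c.0)\{c})\{b,c} ⊢ --a--▸ v3
  v2 = 0 ⊢ stopped
  v3 = (rec X. b.(a.X\{c})\{b,c} + c.0)\{c}\{b,c} ⊢ stopped
Bisimilarity quotient blocks:
  B0 = {u0}
  B1 = {u1, v1}
  B2 = {u2, v2, v3}
  B3 = {v0}
u0 ∈ B0, v0 ∈ B3 → different blocks

NO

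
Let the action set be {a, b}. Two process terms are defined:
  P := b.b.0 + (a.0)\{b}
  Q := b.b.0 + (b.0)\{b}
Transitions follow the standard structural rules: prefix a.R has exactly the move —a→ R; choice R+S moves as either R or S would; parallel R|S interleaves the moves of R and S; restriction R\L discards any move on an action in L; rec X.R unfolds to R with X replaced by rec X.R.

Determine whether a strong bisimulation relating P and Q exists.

NO

P's transition system — 4 states:
  s0 = b.b.0 + (a.0)\{b} has moves --a--▸ s1, --b--▸ s2
  s1 = 0\{b} has moves deadlocked
  s2 = b.0 has moves --b--▸ s3
  s3 = 0 has moves deadlocked
Q's transition system — 3 states:
  t0 = b.b.0 + (b.0)\{b} has moves --b--▸ t1
  t1 = b.0 has moves --b--▸ t2
  t2 = 0 has moves deadlocked
Bisimilarity quotient blocks:
  B0 = {s0}
  B1 = {s1, s3, t2}
  B2 = {s2, t1}
  B3 = {t0}
s0 ∈ B0, t0 ∈ B3 → different blocks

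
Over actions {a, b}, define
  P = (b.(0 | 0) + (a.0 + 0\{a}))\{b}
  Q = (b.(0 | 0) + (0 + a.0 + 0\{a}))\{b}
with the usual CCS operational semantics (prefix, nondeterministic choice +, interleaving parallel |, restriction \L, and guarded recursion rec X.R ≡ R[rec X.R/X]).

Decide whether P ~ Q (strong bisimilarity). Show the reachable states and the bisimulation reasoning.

P's transition system — 2 states:
  m0 = (b.(0 | 0) + (a.0 + 0\{a}))\{b} ⊢ --a--▸ m1
  m1 = 0\{b} ⊢ ·
Q's transition system — 2 states:
  n0 = (b.(0 | 0) + (0 + a.0 + 0\{a}))\{b} ⊢ --a--▸ n1
  n1 = 0\{b} ⊢ ·
Partition-refinement fixed point:
  B0 = {m0, n0}
  B1 = {m1, n1}
m0 ∈ B0, n0 ∈ B0 → same block

bisimilar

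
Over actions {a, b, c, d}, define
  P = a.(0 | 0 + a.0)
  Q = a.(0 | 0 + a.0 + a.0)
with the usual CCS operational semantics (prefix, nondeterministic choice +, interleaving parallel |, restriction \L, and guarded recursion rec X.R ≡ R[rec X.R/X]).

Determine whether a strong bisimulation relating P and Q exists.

Reachable graph of P (3 states):
  u0 = a.(0 | 0 + a.0) has moves =a=> u1
  u1 = 0 | 0 + a.0 has moves =a=> u2
  u2 = 0 has moves ∅
Reachable graph of Q (3 states):
  v0 = a.(0 | 0 + a.0 + a.0) has moves =a=> v1
  v1 = 0 | 0 + a.0 + a.0 has moves =a=> v2
  v2 = 0 has moves ∅
Coarsest stable partition (strong bisimilarity classes):
  B0 = {u0, v0}
  B1 = {u1, v1}
  B2 = {u2, v2}
u0 ∈ B0, v0 ∈ B0 → same block

bisimilar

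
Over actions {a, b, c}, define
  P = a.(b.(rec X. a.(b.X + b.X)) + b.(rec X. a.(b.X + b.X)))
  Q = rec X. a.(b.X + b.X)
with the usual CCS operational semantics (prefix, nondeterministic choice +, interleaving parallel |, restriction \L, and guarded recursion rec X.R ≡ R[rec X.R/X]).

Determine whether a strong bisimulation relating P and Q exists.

P ~ Q

LTS(P): 3 reachable states
  u0 = a.(b.(rec X. a.(b.X + b.X)) + b.(rec X. a.(b.X + b.X))) has moves --a--▸ u1
  u1 = b.(rec X. a.(b.X + b.X)) + b.(rec X. a.(b.X + b.X)) has moves --b--▸ u2
  u2 = rec X. a.(b.X + b.X) has moves --a--▸ u1
LTS(Q): 2 reachable states
  v0 = rec X. a.(b.X + b.X) has moves --a--▸ v1
  v1 = b.(rec X. a.(b.X + b.X)) + b.(rec X. a.(b.X + b.X)) has moves --b--▸ v0
Coarsest stable partition (strong bisimilarity classes):
  B0 = {u0, u2, v0}
  B1 = {u1, v1}
u0 ∈ B0, v0 ∈ B0 → same block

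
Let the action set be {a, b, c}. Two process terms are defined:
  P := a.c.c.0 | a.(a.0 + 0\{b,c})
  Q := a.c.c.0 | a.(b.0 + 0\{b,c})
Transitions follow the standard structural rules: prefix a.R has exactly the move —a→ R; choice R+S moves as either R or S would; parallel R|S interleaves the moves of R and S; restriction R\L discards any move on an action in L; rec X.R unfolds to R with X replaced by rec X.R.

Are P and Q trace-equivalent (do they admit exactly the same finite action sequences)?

trace-distinct — witness ⟨aaa⟩

Reachable graph of P (12 states):
  s0 = a.c.c.0 | a.(a.0 + 0\{b,c}) | ··a··> s1, ··a··> s2
  s1 = a.c.c.0 | (a.0 + 0\{b,c}) | ··a··> s3, ··a··> s4
  s2 = c.c.0 | a.(a.0 + 0\{b,c}) | ··a··> s4, ··c··> s5
  s3 = a.c.c.0 | 0 | ··a··> s6
  s4 = c.c.0 | (a.0 + 0\{b,c}) | ··a··> s6, ··c··> s7
  s5 = c.0 | a.(a.0 + 0\{b,c}) | ··a··> s7, ··c··> s8
  s6 = c.c.0 | 0 | ··c··> s9
  s7 = c.0 | (a.0 + 0\{b,c}) | ··a··> s9, ··c··> s10
  s8 = 0 | a.(a.0 + 0\{b,c}) | ··a··> s10
  s9 = c.0 | 0 | ··c··> s11
  s10 = 0 | (a.0 + 0\{b,c}) | ··a··> s11
  s11 = 0 | 0 | (no moves)
Reachable graph of Q (12 states):
  t0 = a.c.c.0 | a.(b.0 + 0\{b,c}) | ··a··> t1, ··a··> t2
  t1 = a.c.c.0 | (b.0 + 0\{b,c}) | ··a··> t3, ··b··> t4
  t2 = c.c.0 | a.(b.0 + 0\{b,c}) | ··a··> t3, ··c··> t5
  t3 = c.c.0 | (b.0 + 0\{b,c}) | ··b··> t6, ··c··> t7
  t4 = a.c.c.0 | 0 | ··a··> t6
  t5 = c.0 | a.(b.0 + 0\{b,c}) | ··a··> t7, ··c··> t8
  t6 = c.c.0 | 0 | ··c··> t9
  t7 = c.0 | (b.0 + 0\{b,c}) | ··b··> t9, ··c··> t10
  t8 = 0 | a.(b.0 + 0\{b,c}) | ··a··> t10
  t9 = c.0 | 0 | ··c··> t11
  t10 = 0 | (b.0 + 0\{b,c}) | ··b··> t11
  t11 = 0 | 0 | (no moves)
Executing aaa from P (initial set {s0}):
  [1] a ⇒ {s1, s2}
  [2] a ⇒ {s3, s4}
  [3] a ⇒ {s6}
  — P admits the full trace.
Executing aaa from Q (initial set {t0}):
  [1] a ⇒ {t1, t2}
  [2] a ⇒ {t3}
  [3] a ⇒ ∅  — Q cannot continue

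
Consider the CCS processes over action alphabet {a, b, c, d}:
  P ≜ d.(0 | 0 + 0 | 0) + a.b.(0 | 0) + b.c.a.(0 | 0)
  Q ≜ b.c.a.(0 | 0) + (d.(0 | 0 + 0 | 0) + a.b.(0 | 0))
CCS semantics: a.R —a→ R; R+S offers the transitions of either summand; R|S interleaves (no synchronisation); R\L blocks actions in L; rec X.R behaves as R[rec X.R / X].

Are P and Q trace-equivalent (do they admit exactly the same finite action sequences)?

YES

Reachable graph of P (6 states):
  m0 = d.(0 | 0 + 0 | 0) + a.b.(0 | 0) + b.c.a.(0 | 0) :: =a=> m1, =b=> m2, =d=> m3
  m1 = b.(0 | 0) :: =b=> m4
  m2 = c.a.(0 | 0) :: =c=> m5
  m3 = 0 | 0 + 0 | 0 :: ∅
  m4 = 0 | 0 :: ∅
  m5 = a.(0 | 0) :: =a=> m4
Reachable graph of Q (6 states):
  n0 = b.c.a.(0 | 0) + (d.(0 | 0 + 0 | 0) + a.b.(0 | 0)) :: =a=> n1, =b=> n2, =d=> n3
  n1 = b.(0 | 0) :: =b=> n4
  n2 = c.a.(0 | 0) :: =c=> n5
  n3 = 0 | 0 + 0 | 0 :: ∅
  n4 = 0 | 0 :: ∅
  n5 = a.(0 | 0) :: =a=> n4
Bisimilarity quotient blocks:
  B0 = {m0, n0}
  B1 = {m2, n2}
  B2 = {m5, n5}
  B3 = {m3, m4, n3, n4}
  B4 = {m1, n1}
m0 ∈ B0, n0 ∈ B0 → same block
Bisimilar ⇒ trace-equivalent.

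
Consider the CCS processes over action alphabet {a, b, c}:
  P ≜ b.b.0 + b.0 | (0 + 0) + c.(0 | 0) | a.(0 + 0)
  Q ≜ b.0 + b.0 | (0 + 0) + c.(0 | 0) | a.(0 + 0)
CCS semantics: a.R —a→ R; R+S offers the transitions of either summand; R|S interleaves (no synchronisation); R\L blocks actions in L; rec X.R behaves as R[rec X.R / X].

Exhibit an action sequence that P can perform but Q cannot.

Reachable graph of P (7 states):
  u0 = b.b.0 + b.0 | (0 + 0) + c.(0 | 0) | a.(0 + 0) :: -a-> u1, -b-> u2, -b-> u3, -c-> u4
  u1 = c.(0 | 0) | (0 + 0) :: -c-> u5
  u2 = 0 | (0 + 0) :: ∅
  u3 = b.0 :: -b-> u6
  u4 = 0 | 0 | a.(0 + 0) :: -a-> u5
  u5 = 0 | 0 | (0 + 0) :: ∅
  u6 = 0 :: ∅
Reachable graph of Q (6 states):
  v0 = b.0 + b.0 | (0 + 0) + c.(0 | 0) | a.(0 + 0) :: -a-> v1, -b-> v2, -b-> v3, -c-> v4
  v1 = c.(0 | 0) | (0 + 0) :: -c-> v5
  v2 = 0 :: ∅
  v3 = 0 | (0 + 0) :: ∅
  v4 = 0 | 0 | a.(0 + 0) :: -a-> v5
  v5 = 0 | 0 | (0 + 0) :: ∅
Run σ = ⟨bb⟩ on P: start {u0}
  after b @ step 1: {u2, u3}
  after b @ step 2: {u6}
  P completes σ.
Run σ = ⟨bb⟩ on Q: start {v0}
  after b @ step 1: {v2, v3}
  after b @ step 2: ∅ (Q stuck)

bb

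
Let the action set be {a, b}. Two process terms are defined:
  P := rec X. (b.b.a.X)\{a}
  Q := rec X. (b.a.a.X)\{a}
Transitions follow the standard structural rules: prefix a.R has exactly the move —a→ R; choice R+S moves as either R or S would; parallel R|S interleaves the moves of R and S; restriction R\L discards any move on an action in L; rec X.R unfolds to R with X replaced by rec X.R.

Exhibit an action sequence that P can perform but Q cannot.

Reachable graph of P (3 states):
  p0 = rec X. (b.b.a.X)\{a} → -b-> p1
  p1 = (b.a.(rec X. (b.b.a.X)\{a}))\{a} → -b-> p2
  p2 = (a.(rec X. (b.b.a.X)\{a}))\{a} → stopped
Reachable graph of Q (2 states):
  q0 = rec X. (b.a.a.X)\{a} → -b-> q1
  q1 = (a.a.(rec X. (b.a.a.X)\{a}))\{a} → stopped
Trace ⟨bb⟩ through P, begin at {p0}:
  step 1 (b): {p1}
  step 2 (b): {p2}
  — P admits the full trace.
Trace ⟨bb⟩ through Q, begin at {q0}:
  step 1 (b): {q1}
  step 2 (b): ∅  — Q cannot continue

bb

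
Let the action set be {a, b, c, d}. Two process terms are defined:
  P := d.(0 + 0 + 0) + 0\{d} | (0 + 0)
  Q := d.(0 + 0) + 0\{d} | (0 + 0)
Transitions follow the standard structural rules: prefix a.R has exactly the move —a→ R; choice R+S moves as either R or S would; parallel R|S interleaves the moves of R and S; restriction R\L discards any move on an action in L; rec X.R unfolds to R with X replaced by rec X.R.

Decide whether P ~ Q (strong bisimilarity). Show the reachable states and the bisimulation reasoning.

bisimilar

LTS(P): 2 reachable states
  u0 = d.(0 + 0 + 0) + 0\{d} | (0 + 0) has moves ··d··> u1
  u1 = 0 + 0 + 0 has moves (no moves)
LTS(Q): 2 reachable states
  v0 = d.(0 + 0) + 0\{d} | (0 + 0) has moves ··d··> v1
  v1 = 0 + 0 has moves (no moves)
Partition-refinement fixed point:
  B0 = {u0, v0}
  B1 = {u1, v1}
u0 ∈ B0, v0 ∈ B0 → same block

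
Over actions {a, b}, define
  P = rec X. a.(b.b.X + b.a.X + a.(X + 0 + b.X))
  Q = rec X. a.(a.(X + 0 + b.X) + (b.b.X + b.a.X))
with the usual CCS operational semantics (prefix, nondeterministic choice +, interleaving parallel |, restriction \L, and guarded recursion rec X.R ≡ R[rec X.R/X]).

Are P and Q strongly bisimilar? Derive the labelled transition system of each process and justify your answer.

P ~ Q

P's transition system — 5 states:
  u0 = rec X. a.(b.b.X + b.a.X + a.(X + 0 + b.X)) :: =a=> u1
  u1 = b.b.(rec X. a.(b.b.X + b.a.X + a.(X + 0 + b.X))) + b.a.(rec X. a.(b.b.X + b.a.X + a.(X + 0 + b.X))) + a.((rec X. a.(b.b.X + b.a.X + a.(X + 0 + b.X))) + 0 + b.(rec X. a.(b.b.X + b.a.X + a.(X + 0 + b.X)))) :: =a=> u2, =b=> u3, =b=> u4
  u2 = (rec X. a.(b.b.X + b.a.X + a.(X + 0 + b.X))) + 0 + b.(rec X. a.(b.b.X + b.a.X + a.(X + 0 + b.X))) :: =a=> u1, =b=> u0
  u3 = a.(rec X. a.(b.b.X + b.a.X + a.(X + 0 + b.X))) :: =a=> u0
  u4 = b.(rec X. a.(b.b.X + b.a.X + a.(X + 0 + b.X))) :: =b=> u0
Q's transition system — 5 states:
  v0 = rec X. a.(a.(X + 0 + b.X) + (b.b.X + b.a.X)) :: =a=> v1
  v1 = a.((rec X. a.(a.(X + 0 + b.X) + (b.b.X + b.a.X))) + 0 + b.(rec X. a.(a.(X + 0 + b.X) + (b.b.X + b.a.X)))) + (b.b.(rec X. a.(a.(X + 0 + b.X) + (b.b.X + b.a.X))) + b.a.(rec X. a.(a.(X + 0 + b.X) + (b.b.X + b.a.X)))) :: =a=> v2, =b=> v3, =b=> v4
  v2 = (rec X. a.(a.(X + 0 + b.X) + (b.b.X + b.a.X))) + 0 + b.(rec X. a.(a.(X + 0 + b.X) + (b.b.X + b.a.X))) :: =a=> v1, =b=> v0
  v3 = a.(rec X. a.(a.(X + 0 + b.X) + (b.b.X + b.a.X))) :: =a=> v0
  v4 = b.(rec X. a.(a.(X + 0 + b.X) + (b.b.X + b.a.X))) :: =b=> v0
Partition-refinement fixed point:
  B0 = {u0, v0}
  B1 = {u1, v1}
  B2 = {u2, v2}
  B3 = {u4, v4}
  B4 = {u3, v3}
u0 ∈ B0, v0 ∈ B0 → same block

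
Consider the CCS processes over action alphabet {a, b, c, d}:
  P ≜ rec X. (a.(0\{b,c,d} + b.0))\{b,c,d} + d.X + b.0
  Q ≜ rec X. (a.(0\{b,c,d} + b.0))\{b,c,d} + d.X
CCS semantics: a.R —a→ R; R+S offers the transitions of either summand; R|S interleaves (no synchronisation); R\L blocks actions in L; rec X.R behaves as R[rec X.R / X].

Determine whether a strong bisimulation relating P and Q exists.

Reachable graph of P (3 states):
  m0 = rec X. (a.(0\{b,c,d} + b.0))\{b,c,d} + d.X + b.0 → =a=> m1, =b=> m2, =d=> m0
  m1 = (0\{b,c,d} + b.0)\{b,c,d} → ·
  m2 = 0 → ·
Reachable graph of Q (2 states):
  n0 = rec X. (a.(0\{b,c,d} + b.0))\{b,c,d} + d.X → =a=> n1, =d=> n0
  n1 = (0\{b,c,d} + b.0)\{b,c,d} → ·
Coarsest stable partition (strong bisimilarity classes):
  B0 = {m0}
  B1 = {m1, m2, n1}
  B2 = {n0}
m0 ∈ B0, n0 ∈ B2 → different blocks

not bisimilar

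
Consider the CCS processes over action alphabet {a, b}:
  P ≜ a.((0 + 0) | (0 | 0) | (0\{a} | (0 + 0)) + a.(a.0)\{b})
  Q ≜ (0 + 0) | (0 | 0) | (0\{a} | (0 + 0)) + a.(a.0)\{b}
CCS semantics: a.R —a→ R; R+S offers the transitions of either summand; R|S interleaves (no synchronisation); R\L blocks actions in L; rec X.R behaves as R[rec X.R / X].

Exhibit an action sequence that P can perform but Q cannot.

aaa

P's transition system — 4 states:
  u0 = a.((0 + 0) | (0 | 0) | (0\{a} | (0 + 0)) + a.(a.0)\{b}) :: --a--▸ u1
  u1 = (0 + 0) | (0 | 0) | (0\{a} | (0 + 0)) + a.(a.0)\{b} :: --a--▸ u2
  u2 = (a.0)\{b} :: --a--▸ u3
  u3 = 0\{b} :: (no moves)
Q's transition system — 3 states:
  v0 = (0 + 0) | (0 | 0) | (0\{a} | (0 + 0)) + a.(a.0)\{b} :: --a--▸ v1
  v1 = (a.0)\{b} :: --a--▸ v2
  v2 = 0\{b} :: (no moves)
Run σ = ⟨aaa⟩ on P: start {u0}
  [1] a ⇒ {u1}
  [2] a ⇒ {u2}
  [3] a ⇒ {u3}
  — P admits the full trace.
Run σ = ⟨aaa⟩ on Q: start {v0}
  [1] a ⇒ {v1}
  [2] a ⇒ {v2}
  [3] a ⇒ ∅  — Q cannot continue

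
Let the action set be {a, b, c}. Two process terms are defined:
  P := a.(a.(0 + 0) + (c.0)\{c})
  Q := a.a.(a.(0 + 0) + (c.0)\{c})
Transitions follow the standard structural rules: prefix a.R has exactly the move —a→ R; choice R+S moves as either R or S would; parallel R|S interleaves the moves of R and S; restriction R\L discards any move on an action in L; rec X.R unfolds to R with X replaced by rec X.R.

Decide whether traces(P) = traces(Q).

Reachable graph of P (3 states):
  s0 = a.(a.(0 + 0) + (c.0)\{c}) → --a--▸ s1
  s1 = a.(0 + 0) + (c.0)\{c} → --a--▸ s2
  s2 = 0 + 0 → ∅
Reachable graph of Q (4 states):
  t0 = a.a.(a.(0 + 0) + (c.0)\{c}) → --a--▸ t1
  t1 = a.(a.(0 + 0) + (c.0)\{c}) → --a--▸ t2
  t2 = a.(0 + 0) + (c.0)\{c} → --a--▸ t3
  t3 = 0 + 0 → ∅
Run σ = ⟨aaa⟩ on Q: start {t0}
  after a @ step 1: {t1}
  after a @ step 2: {t2}
  after a @ step 3: {t3}
  ✓ Q
Run σ = ⟨aaa⟩ on P: start {s0}
  after a @ step 1: {s1}
  after a @ step 2: {s2}
  after a @ step 3: ∅  — P cannot continue

NO — witness ⟨aaa⟩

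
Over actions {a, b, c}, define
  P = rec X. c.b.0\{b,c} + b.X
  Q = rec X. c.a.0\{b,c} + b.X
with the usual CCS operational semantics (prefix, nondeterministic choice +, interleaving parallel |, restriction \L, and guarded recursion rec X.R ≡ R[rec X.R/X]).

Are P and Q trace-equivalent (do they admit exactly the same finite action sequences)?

P's transition system — 3 states:
  u0 = rec X. c.b.0\{b,c} + b.X | --b--▸ u0, --c--▸ u1
  u1 = b.0\{b,c} | --b--▸ u2
  u2 = 0\{b,c} | ∅
Q's transition system — 3 states:
  v0 = rec X. c.a.0\{b,c} + b.X | --b--▸ v0, --c--▸ v1
  v1 = a.0\{b,c} | --a--▸ v2
  v2 = 0\{b,c} | ∅
Executing cb from P (initial set {u0}):
  after c @ step 1: {u1}
  after b @ step 2: {u2}
  ✓ P
Executing cb from Q (initial set {v0}):
  after c @ step 1: {v1}
  after b @ step 2: no successor for Q

traces(P) ≠ traces(Q) — witness ⟨cb⟩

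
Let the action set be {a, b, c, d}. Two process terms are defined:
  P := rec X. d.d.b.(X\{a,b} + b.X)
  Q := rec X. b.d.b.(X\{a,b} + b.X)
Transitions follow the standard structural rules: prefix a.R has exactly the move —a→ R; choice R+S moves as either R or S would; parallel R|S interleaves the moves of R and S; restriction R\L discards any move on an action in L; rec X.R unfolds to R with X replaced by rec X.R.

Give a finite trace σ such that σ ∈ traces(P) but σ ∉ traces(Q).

d

LTS(P): 6 reachable states
  p0 = rec X. d.d.b.(X\{a,b} + b.X) has moves =d=> p1
  p1 = d.b.((rec X. d.d.b.(X\{a,b} + b.X))\{a,b} + b.(rec X. d.d.b.(X\{a,b} + b.X))) has moves =d=> p2
  p2 = b.((rec X. d.d.b.(X\{a,b} + b.X))\{a,b} + b.(rec X. d.d.b.(X\{a,b} + b.X))) has moves =b=> p3
  p3 = (rec X. d.d.b.(X\{a,b} + b.X))\{a,b} + b.(rec X. d.d.b.(X\{a,b} + b.X)) has moves =b=> p0, =d=> p4
  p4 = (d.b.((rec X. d.d.b.(X\{a,b} + b.X))\{a,b} + b.(rec X. d.d.b.(X\{a,b} + b.X))))\{a,b} has moves =d=> p5
  p5 = (b.((rec X. d.d.b.(X\{a,b} + b.X))\{a,b} + b.(rec X. d.d.b.(X\{a,b} + b.X))))\{a,b} has moves ·
LTS(Q): 4 reachable states
  q0 = rec X. b.d.b.(X\{a,b} + b.X) has moves =b=> q1
  q1 = d.b.((rec X. b.d.b.(X\{a,b} + b.X))\{a,b} + b.(rec X. b.d.b.(X\{a,b} + b.X))) has moves =d=> q2
  q2 = b.((rec X. b.d.b.(X\{a,b} + b.X))\{a,b} + b.(rec X. b.d.b.(X\{a,b} + b.X))) has moves =b=> q3
  q3 = (rec X. b.d.b.(X\{a,b} + b.X))\{a,b} + b.(rec X. b.d.b.(X\{a,b} + b.X)) has moves =b=> q0
Trace ⟨d⟩ through P, begin at {p0}:
  after d @ step 1: {p1}
  ✓ P
Trace ⟨d⟩ through Q, begin at {q0}:
  after d @ step 1: ∅  — Q cannot continue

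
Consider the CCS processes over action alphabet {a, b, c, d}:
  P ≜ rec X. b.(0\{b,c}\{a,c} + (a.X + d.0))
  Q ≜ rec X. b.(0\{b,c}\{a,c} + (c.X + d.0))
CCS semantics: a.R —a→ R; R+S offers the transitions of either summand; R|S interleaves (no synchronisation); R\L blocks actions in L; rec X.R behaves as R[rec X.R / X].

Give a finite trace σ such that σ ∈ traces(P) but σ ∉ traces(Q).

LTS(P): 3 reachable states
  s0 = rec X. b.(0\{b,c}\{a,c} + (a.X + d.0)) ⊢ =b=> s1
  s1 = 0\{b,c}\{a,c} + (a.(rec X. b.(0\{b,c}\{a,c} + (a.X + d.0))) + d.0) ⊢ =a=> s0, =d=> s2
  s2 = 0 ⊢ stopped
LTS(Q): 3 reachable states
  t0 = rec X. b.(0\{b,c}\{a,c} + (c.X + d.0)) ⊢ =b=> t1
  t1 = 0\{b,c}\{a,c} + (c.(rec X. b.(0\{b,c}\{a,c} + (c.X + d.0))) + d.0) ⊢ =c=> t0, =d=> t2
  t2 = 0 ⊢ stopped
Run σ = ⟨ba⟩ on P: start {s0}
  step 1 (b): {s1}
  step 2 (a): {s0}
  — P admits the full trace.
Run σ = ⟨ba⟩ on Q: start {t0}
  step 1 (b): {t1}
  step 2 (a): no successor for Q

ba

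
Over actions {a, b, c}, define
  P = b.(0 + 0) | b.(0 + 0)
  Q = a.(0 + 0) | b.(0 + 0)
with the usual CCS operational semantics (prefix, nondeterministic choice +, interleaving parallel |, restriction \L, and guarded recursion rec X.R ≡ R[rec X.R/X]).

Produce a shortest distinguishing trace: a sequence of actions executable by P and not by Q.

bb

Reachable graph of P (4 states):
  p0 = b.(0 + 0) | b.(0 + 0) | —b→ p1, —b→ p2
  p1 = (0 + 0) | b.(0 + 0) | —b→ p3
  p2 = b.(0 + 0) | (0 + 0) | —b→ p3
  p3 = (0 + 0) | (0 + 0) | deadlocked
Reachable graph of Q (4 states):
  q0 = a.(0 + 0) | b.(0 + 0) | —a→ q1, —b→ q2
  q1 = (0 + 0) | b.(0 + 0) | —b→ q3
  q2 = a.(0 + 0) | (0 + 0) | —a→ q3
  q3 = (0 + 0) | (0 + 0) | deadlocked
Run σ = ⟨bb⟩ on P: start {p0}
  after b @ step 1: {p1, p2}
  after b @ step 2: {p3}
  P completes σ.
Run σ = ⟨bb⟩ on Q: start {q0}
  after b @ step 1: {q2}
  after b @ step 2: ∅ (Q stuck)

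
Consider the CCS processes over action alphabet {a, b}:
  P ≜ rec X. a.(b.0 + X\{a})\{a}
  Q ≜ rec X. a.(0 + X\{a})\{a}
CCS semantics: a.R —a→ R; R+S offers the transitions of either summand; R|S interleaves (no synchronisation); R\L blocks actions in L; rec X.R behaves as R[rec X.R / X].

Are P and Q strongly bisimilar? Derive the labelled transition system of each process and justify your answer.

P's transition system — 3 states:
  u0 = rec X. a.(b.0 + X\{a})\{a} :: =a=> u1
  u1 = (b.0 + (rec X. a.(b.0 + X\{a})\{a})\{a})\{a} :: =b=> u2
  u2 = 0\{a} :: stopped
Q's transition system — 2 states:
  v0 = rec X. a.(0 + X\{a})\{a} :: =a=> v1
  v1 = (0 + (rec X. a.(0 + X\{a})\{a})\{a})\{a} :: stopped
Partition-refinement fixed point:
  B0 = {u0}
  B1 = {u1}
  B2 = {u2, v1}
  B3 = {v0}
u0 ∈ B0, v0 ∈ B3 → different blocks

P ≁ Q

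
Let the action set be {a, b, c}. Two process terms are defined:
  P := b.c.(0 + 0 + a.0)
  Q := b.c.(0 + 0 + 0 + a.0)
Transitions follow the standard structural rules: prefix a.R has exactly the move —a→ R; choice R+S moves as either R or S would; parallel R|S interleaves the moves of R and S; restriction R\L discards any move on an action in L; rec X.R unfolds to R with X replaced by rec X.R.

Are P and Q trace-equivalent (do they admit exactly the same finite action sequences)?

trace-equivalent

LTS(P): 4 reachable states
  s0 = b.c.(0 + 0 + a.0) has moves ··b··> s1
  s1 = c.(0 + 0 + a.0) has moves ··c··> s2
  s2 = 0 + 0 + a.0 has moves ··a··> s3
  s3 = 0 has moves ·
LTS(Q): 4 reachable states
  t0 = b.c.(0 + 0 + 0 + a.0) has moves ··b··> t1
  t1 = c.(0 + 0 + 0 + a.0) has moves ··c··> t2
  t2 = 0 + 0 + 0 + a.0 has moves ··a··> t3
  t3 = 0 has moves ·
Coarsest stable partition (strong bisimilarity classes):
  B0 = {s0, t0}
  B1 = {s1, t1}
  B2 = {s2, t2}
  B3 = {s3, t3}
s0 ∈ B0, t0 ∈ B0 → same block
Bisimilar ⇒ trace-equivalent.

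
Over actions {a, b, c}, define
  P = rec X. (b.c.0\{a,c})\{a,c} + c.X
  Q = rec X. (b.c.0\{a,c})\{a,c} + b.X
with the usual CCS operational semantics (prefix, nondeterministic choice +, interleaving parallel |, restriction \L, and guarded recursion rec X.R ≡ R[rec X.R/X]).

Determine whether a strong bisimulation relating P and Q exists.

not bisimilar

Reachable graph of P (2 states):
  s0 = rec X. (b.c.0\{a,c})\{a,c} + c.X has moves ··b··> s1, ··c··> s0
  s1 = (c.0\{a,c})\{a,c} has moves deadlocked
Reachable graph of Q (2 states):
  t0 = rec X. (b.c.0\{a,c})\{a,c} + b.X has moves ··b··> t0, ··b··> t1
  t1 = (c.0\{a,c})\{a,c} has moves deadlocked
Partition-refinement fixed point:
  B0 = {s0}
  B1 = {s1, t1}
  B2 = {t0}
s0 ∈ B0, t0 ∈ B2 → different blocks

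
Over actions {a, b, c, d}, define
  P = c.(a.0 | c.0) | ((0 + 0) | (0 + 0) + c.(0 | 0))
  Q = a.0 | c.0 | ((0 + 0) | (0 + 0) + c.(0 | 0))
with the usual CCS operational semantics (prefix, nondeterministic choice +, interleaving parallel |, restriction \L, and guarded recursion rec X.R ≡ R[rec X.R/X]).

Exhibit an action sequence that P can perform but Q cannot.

P's transition system — 10 states:
  m0 = c.(a.0 | c.0) | ((0 + 0) | (0 + 0) + c.(0 | 0)) :: ··c··> m1, ··c··> m2
  m1 = a.0 | c.0 | ((0 + 0) | (0 + 0) + c.(0 | 0)) :: ··a··> m3, ··c··> m4, ··c··> m5
  m2 = c.(a.0 | c.0) | (0 | 0) :: ··c··> m5
  m3 = 0 | c.0 | ((0 + 0) | (0 + 0) + c.(0 | 0)) :: ··c··> m6, ··c··> m7
  m4 = a.0 | 0 | ((0 + 0) | (0 + 0) + c.(0 | 0)) :: ··a··> m6, ··c··> m8
  m5 = a.0 | c.0 | (0 | 0) :: ··a··> m7, ··c··> m8
  m6 = 0 | 0 | ((0 + 0) | (0 + 0) + c.(0 | 0)) :: ··c··> m9
  m7 = 0 | c.0 | (0 | 0) :: ··c··> m9
  m8 = a.0 | 0 | (0 | 0) :: ··a··> m9
  m9 = 0 | 0 | (0 | 0) :: deadlocked
Q's transition system — 8 states:
  n0 = a.0 | c.0 | ((0 + 0) | (0 + 0) + c.(0 | 0)) :: ··a··> n1, ··c··> n2, ··c··> n3
  n1 = 0 | c.0 | ((0 + 0) | (0 + 0) + c.(0 | 0)) :: ··c··> n4, ··c··> n5
  n2 = a.0 | 0 | ((0 + 0) | (0 + 0) + c.(0 | 0)) :: ··a··> n4, ··c··> n6
  n3 = a.0 | c.0 | (0 | 0) :: ··a··> n5, ··c··> n6
  n4 = 0 | 0 | ((0 + 0) | (0 + 0) + c.(0 | 0)) :: ··c··> n7
  n5 = 0 | c.0 | (0 | 0) :: ··c··> n7
  n6 = a.0 | 0 | (0 | 0) :: ··a··> n7
  n7 = 0 | 0 | (0 | 0) :: deadlocked
Executing ccc from P (initial set {m0}):
  step 1 (c): {m1, m2}
  step 2 (c): {m4, m5}
  step 3 (c): {m8}
  ✓ P
Executing ccc from Q (initial set {n0}):
  step 1 (c): {n2, n3}
  step 2 (c): {n6}
  step 3 (c): ∅  — Q cannot continue

ccc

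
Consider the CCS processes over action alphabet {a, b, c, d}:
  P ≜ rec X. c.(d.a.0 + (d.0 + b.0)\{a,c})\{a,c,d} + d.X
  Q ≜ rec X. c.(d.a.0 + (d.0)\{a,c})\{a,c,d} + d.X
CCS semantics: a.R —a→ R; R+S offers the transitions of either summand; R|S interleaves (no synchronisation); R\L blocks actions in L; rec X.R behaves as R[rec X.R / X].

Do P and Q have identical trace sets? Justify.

Reachable graph of P (3 states):
  s0 = rec X. c.(d.a.0 + (d.0 + b.0)\{a,c})\{a,c,d} + d.X → -c-> s1, -d-> s0
  s1 = (d.a.0 + (d.0 + b.0)\{a,c})\{a,c,d} → -b-> s2
  s2 = 0\{a,c}\{a,c,d} → ∅
Reachable graph of Q (2 states):
  t0 = rec X. c.(d.a.0 + (d.0)\{a,c})\{a,c,d} + d.X → -c-> t1, -d-> t0
  t1 = (d.a.0 + (d.0)\{a,c})\{a,c,d} → ∅
Run σ = ⟨cb⟩ on P: start {s0}
  after c @ step 1: {s1}
  after b @ step 2: {s2}
  — P admits the full trace.
Run σ = ⟨cb⟩ on Q: start {t0}
  after c @ step 1: {t1}
  after b @ step 2: ∅ (Q stuck)

traces(P) ≠ traces(Q) — witness ⟨cb⟩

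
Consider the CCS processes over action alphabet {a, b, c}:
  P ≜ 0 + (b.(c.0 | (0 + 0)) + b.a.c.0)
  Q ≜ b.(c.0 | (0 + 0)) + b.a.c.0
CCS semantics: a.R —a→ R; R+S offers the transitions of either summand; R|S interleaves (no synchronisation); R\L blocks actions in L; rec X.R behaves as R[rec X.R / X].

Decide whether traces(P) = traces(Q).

Reachable graph of P (6 states):
  u0 = 0 + (b.(c.0 | (0 + 0)) + b.a.c.0) | --b--▸ u1, --b--▸ u2
  u1 = a.c.0 | --a--▸ u3
  u2 = c.0 | (0 + 0) | --c--▸ u4
  u3 = c.0 | --c--▸ u5
  u4 = 0 | (0 + 0) | deadlocked
  u5 = 0 | deadlocked
Reachable graph of Q (6 states):
  v0 = b.(c.0 | (0 + 0)) + b.a.c.0 | --b--▸ v1, --b--▸ v2
  v1 = a.c.0 | --a--▸ v3
  v2 = c.0 | (0 + 0) | --c--▸ v4
  v3 = c.0 | --c--▸ v5
  v4 = 0 | (0 + 0) | deadlocked
  v5 = 0 | deadlocked
Bisimilarity quotient blocks:
  B0 = {u0, v0}
  B1 = {u1, v1}
  B2 = {u2, u3, v2, v3}
  B3 = {u4, u5, v4, v5}
u0 ∈ B0, v0 ∈ B0 → same block
Bisimilar ⇒ trace-equivalent.

YES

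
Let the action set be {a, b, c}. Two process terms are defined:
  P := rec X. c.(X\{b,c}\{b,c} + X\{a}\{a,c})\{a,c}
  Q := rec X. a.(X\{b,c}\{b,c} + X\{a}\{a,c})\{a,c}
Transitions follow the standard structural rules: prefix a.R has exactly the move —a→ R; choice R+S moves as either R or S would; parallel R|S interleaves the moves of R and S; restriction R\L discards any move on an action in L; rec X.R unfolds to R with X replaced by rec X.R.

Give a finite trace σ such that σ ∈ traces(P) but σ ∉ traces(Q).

c

P's transition system — 2 states:
  p0 = rec X. c.(X\{b,c}\{b,c} + X\{a}\{a,c})\{a,c} | -c-> p1
  p1 = ((rec X. c.(X\{b,c}\{b,c} + X\{a}\{a,c})\{a,c})\{b,c}\{b,c} + (rec X. c.(X\{b,c}\{b,c} + X\{a}\{a,c})\{a,c})\{a}\{a,c})\{a,c} | deadlocked
Q's transition system — 2 states:
  q0 = rec X. a.(X\{b,c}\{b,c} + X\{a}\{a,c})\{a,c} | -a-> q1
  q1 = ((rec X. a.(X\{b,c}\{b,c} + X\{a}\{a,c})\{a,c})\{b,c}\{b,c} + (rec X. a.(X\{b,c}\{b,c} + X\{a}\{a,c})\{a,c})\{a}\{a,c})\{a,c} | deadlocked
Executing c from P (initial set {p0}):
  [1] c ⇒ {p1}
  P completes σ.
Executing c from Q (initial set {q0}):
  [1] c ⇒ ∅  — Q cannot continue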